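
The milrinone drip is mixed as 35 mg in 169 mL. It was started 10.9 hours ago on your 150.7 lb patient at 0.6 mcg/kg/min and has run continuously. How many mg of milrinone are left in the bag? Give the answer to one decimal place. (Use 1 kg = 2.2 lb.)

8.1 mg

Weight = 150.7 lb ÷ 2.2 lb/kg = 68.5 kg
Dose = 0.6 mcg/kg/min × 68.5 kg = 41.1 mcg/min
41.1 mcg/min × 60 min/hr = 2466 mcg/hr
Concentration = 35 mg ÷ 169 mL = 0.2071006 mg/mL = 207.1006 mcg/mL
Rate = 2466 mcg/hr ÷ 207.1006 mcg/mL = 11.90726 mL/hr
Volume infused = 11.90726 mL/hr × 10.9 hr = 129.7891 mL
Volume remaining = 169 − 129.7891 = 39.2109 mL
Drug remaining = 39.2109 mL × 207.1006 mcg/mL = 8120.6 mcg = 8.1206 mg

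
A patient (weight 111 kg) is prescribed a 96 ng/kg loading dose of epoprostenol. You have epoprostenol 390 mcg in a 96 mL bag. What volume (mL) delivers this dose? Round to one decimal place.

2.6 mL

Dose = 96 ng/kg × 111 kg = 10656 ng
Concentration = 390 mcg ÷ 96 mL = 4.0625 mcg/mL = 4062.5 ng/mL
Volume = 10656 ng ÷ 4062.5 ng/mL = 2.623015 mL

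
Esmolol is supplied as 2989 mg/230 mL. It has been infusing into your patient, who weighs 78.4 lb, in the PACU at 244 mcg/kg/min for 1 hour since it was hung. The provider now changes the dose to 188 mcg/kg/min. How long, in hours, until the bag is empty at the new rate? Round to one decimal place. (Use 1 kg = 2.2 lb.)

6.1 hours

Initial rate:
Weight = 78.4 lb ÷ 2.2 lb/kg = 35.63636 kg
Dose = 244 mcg/kg/min × 35.63636 kg = 8695.273 mcg/min
8695.273 mcg/min × 60 min/hr = 521716.4 mcg/hr
Concentration = 2989 mg ÷ 230 mL = 12.99565 mg/mL = 12995.65 mcg/mL
Rate = 521716.4 mcg/hr ÷ 12995.65 mcg/mL = 40.14545 mL/hr
Volume infused so far = 40.14545 mL/hr × 1 hr = 40.14545 mL
Volume remaining = 230 − 40.14545 = 189.8545 mL
New rate:
Dose = 188 mcg/kg/min × 35.63636 kg = 6699.636 mcg/min
6699.636 mcg/min × 60 min/hr = 401978.2 mcg/hr
Rate = 401978.2 mcg/hr ÷ 12995.65 mcg/mL = 30.93174 mL/hr
Time remaining = 189.8545 mL ÷ 30.93174 mL/hr = 6.137855 hr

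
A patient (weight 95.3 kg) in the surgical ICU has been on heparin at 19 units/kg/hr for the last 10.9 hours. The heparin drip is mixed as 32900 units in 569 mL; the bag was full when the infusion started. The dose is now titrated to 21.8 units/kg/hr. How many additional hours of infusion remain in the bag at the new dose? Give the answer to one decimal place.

6.3 hours

Initial rate:
Dose = 19 units/kg/hr × 95.3 kg = 1810.7 units/hr
Concentration = 32900 units ÷ 569 mL = 57.82074 units/mL
Rate = 1810.7 units/hr ÷ 57.82074 units/mL = 31.31575 mL/hr
Volume infused so far = 31.31575 mL/hr × 10.9 hr = 341.3417 mL
Volume remaining = 569 − 341.3417 = 227.6583 mL
New rate:
Dose = 21.8 units/kg/hr × 95.3 kg = 2077.54 units/hr
Rate = 2077.54 units/hr ÷ 57.82074 units/mL = 35.93071 mL/hr
Time remaining = 227.6583 mL ÷ 35.93071 mL/hr = 6.336037 hr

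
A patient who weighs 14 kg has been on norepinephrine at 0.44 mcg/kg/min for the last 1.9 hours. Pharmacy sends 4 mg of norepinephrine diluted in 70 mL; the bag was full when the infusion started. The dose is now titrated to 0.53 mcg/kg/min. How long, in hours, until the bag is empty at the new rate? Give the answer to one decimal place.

7.4 hours

Initial rate:
Dose = 0.44 mcg/kg/min × 14 kg = 6.16 mcg/min
6.16 mcg/min × 60 min/hr = 369.6 mcg/hr
Concentration = 4 mg ÷ 70 mL = 0.05714286 mg/mL = 57.14286 mcg/mL
Rate = 369.6 mcg/hr ÷ 57.14286 mcg/mL = 6.468 mL/hr
Volume infused so far = 6.468 mL/hr × 1.9 hr = 12.2892 mL
Volume remaining = 70 − 12.2892 = 57.7108 mL
New rate:
Dose = 0.53 mcg/kg/min × 14 kg = 7.42 mcg/min
7.42 mcg/min × 60 min/hr = 445.2 mcg/hr
Rate = 445.2 mcg/hr ÷ 57.14286 mcg/mL = 7.791 mL/hr
Time remaining = 57.7108 mL ÷ 7.791 mL/hr = 7.407367 hr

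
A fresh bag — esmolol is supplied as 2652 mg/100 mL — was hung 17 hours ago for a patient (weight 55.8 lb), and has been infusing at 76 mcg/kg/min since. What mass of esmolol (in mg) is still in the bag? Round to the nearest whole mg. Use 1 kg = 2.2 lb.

Weight = 55.8 lb ÷ 2.2 lb/kg = 25.36364 kg
Dose = 76 mcg/kg/min × 25.36364 kg = 1927.636 mcg/min
1927.636 mcg/min × 60 min/hr = 115658.2 mcg/hr
Concentration = 2652 mg ÷ 100 mL = 26.52 mg/mL = 26520 mcg/mL
Rate = 115658.2 mcg/hr ÷ 26520 mcg/mL = 4.361168 mL/hr
Volume infused = 4.361168 mL/hr × 17 hr = 74.13986 mL
Volume remaining = 100 − 74.13986 = 25.86014 mL
Drug remaining = 25.86014 mL × 26520 mcg/mL = 685810.9 mcg = 685.8109 mg

686 mg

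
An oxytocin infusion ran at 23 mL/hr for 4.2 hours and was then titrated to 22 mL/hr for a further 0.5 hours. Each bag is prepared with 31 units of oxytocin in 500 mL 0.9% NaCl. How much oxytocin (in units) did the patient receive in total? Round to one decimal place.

6.7 units

Concentration = 31 units ÷ 500 mL = 0.062 units/mL
Stage 1: 23 mL/hr × 4.2 hr = 96.6 mL → 96.6 mL × 0.062 units/mL = 5.9892 units
Stage 2: 22 mL/hr × 0.5 hr = 11 mL → 11 mL × 0.062 units/mL = 0.682 units
Total = 5.9892 + 0.682 = 6.6712 units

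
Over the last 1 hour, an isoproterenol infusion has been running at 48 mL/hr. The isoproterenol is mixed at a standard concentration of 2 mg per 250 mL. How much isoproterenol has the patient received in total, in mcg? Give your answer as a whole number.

Concentration = 2 mg ÷ 250 mL = 0.008 mg/mL = 8 mcg/mL
Drug rate = 48 mL/hr × 8 mcg/mL = 384 mcg/hr
Total = 384 mcg/hr × 1 hr = 384 mcg

384 mcg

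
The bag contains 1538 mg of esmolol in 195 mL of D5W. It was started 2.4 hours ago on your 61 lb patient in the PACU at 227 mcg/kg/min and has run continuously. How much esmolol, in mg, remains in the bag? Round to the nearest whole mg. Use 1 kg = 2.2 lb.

632 mg

Weight = 61 lb ÷ 2.2 lb/kg = 27.72727 kg
Dose = 227 mcg/kg/min × 27.72727 kg = 6294.091 mcg/min
6294.091 mcg/min × 60 min/hr = 377645.5 mcg/hr
Concentration = 1538 mg ÷ 195 mL = 7.887179 mg/mL = 7887.179 mcg/mL
Rate = 377645.5 mcg/hr ÷ 7887.179 mcg/mL = 47.88093 mL/hr
Volume infused = 47.88093 mL/hr × 2.4 hr = 114.9142 mL
Volume remaining = 195 − 114.9142 = 80.08578 mL
Drug remaining = 80.08578 mL × 7887.179 mcg/mL = 631650.9 mcg = 631.6509 mg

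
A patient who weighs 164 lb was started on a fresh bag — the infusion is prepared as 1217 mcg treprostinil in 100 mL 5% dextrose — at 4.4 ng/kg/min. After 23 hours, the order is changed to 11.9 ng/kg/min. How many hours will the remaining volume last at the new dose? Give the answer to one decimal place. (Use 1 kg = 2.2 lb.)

Initial rate:
Weight = 164 lb ÷ 2.2 lb/kg = 74.54545 kg
Dose = 4.4 ng/kg/min × 74.54545 kg = 328 ng/min
328 ng/min × 60 min/hr = 19680 ng/hr
Concentration = 1217 mcg ÷ 100 mL = 12.17 mcg/mL = 12170 ng/mL
Rate = 19680 ng/hr ÷ 12170 ng/mL = 1.617091 mL/hr
Volume infused so far = 1.617091 mL/hr × 23 hr = 37.1931 mL
Volume remaining = 100 − 37.1931 = 62.8069 mL
New rate:
Dose = 11.9 ng/kg/min × 74.54545 kg = 887.0909 ng/min
887.0909 ng/min × 60 min/hr = 53225.45 ng/hr
Rate = 53225.45 ng/hr ÷ 12170 ng/mL = 4.373497 mL/hr
Time remaining = 62.8069 mL ÷ 4.373497 mL/hr = 14.3608 hr

14.4 hours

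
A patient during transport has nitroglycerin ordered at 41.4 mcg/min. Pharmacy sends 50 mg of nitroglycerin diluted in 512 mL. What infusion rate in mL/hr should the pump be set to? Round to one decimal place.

41.4 mcg/min × 60 min/hr = 2484 mcg/hr
Concentration = 50 mg ÷ 512 mL = 0.09765625 mg/mL = 97.65625 mcg/mL
Rate = 2484 mcg/hr ÷ 97.65625 mcg/mL = 25.43616 mL/hr

25.4 mL/hr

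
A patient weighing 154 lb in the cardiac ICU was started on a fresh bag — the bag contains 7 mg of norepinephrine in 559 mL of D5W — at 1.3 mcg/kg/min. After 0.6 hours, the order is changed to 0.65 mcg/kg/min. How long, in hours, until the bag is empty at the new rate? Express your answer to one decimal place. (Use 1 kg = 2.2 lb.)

Initial rate:
Weight = 154 lb ÷ 2.2 lb/kg = 70 kg
Dose = 1.3 mcg/kg/min × 70 kg = 91 mcg/min
91 mcg/min × 60 min/hr = 5460 mcg/hr
Concentration = 7 mg ÷ 559 mL = 0.01252236 mg/mL = 12.52236 mcg/mL
Rate = 5460 mcg/hr ÷ 12.52236 mcg/mL = 436.02 mL/hr
Volume infused so far = 436.02 mL/hr × 0.6 hr = 261.612 mL
Volume remaining = 559 − 261.612 = 297.388 mL
New rate:
Dose = 0.65 mcg/kg/min × 70 kg = 45.5 mcg/min
45.5 mcg/min × 60 min/hr = 2730 mcg/hr
Rate = 2730 mcg/hr ÷ 12.52236 mcg/mL = 218.01 mL/hr
Time remaining = 297.388 mL ÷ 218.01 mL/hr = 1.364103 hr

1.4 hours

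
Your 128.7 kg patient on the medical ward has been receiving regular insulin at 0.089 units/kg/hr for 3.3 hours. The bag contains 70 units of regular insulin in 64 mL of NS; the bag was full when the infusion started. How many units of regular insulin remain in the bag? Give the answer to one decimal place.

Dose = 0.089 units/kg/hr × 128.7 kg = 11.4543 units/hr
Concentration = 70 units ÷ 64 mL = 1.09375 units/mL
Rate = 11.4543 units/hr ÷ 1.09375 units/mL = 10.4725 mL/hr
Volume infused = 10.4725 mL/hr × 3.3 hr = 34.55926 mL
Volume remaining = 64 − 34.55926 = 29.44074 mL
Drug remaining = 29.44074 mL × 1.09375 units/mL = 32.20081 units

32.2 units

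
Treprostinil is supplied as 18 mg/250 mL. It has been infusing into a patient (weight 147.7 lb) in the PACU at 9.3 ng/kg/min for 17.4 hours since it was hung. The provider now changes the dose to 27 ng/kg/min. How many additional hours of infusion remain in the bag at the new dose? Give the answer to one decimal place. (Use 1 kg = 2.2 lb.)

Initial rate:
Weight = 147.7 lb ÷ 2.2 lb/kg = 67.13636 kg
Dose = 9.3 ng/kg/min × 67.13636 kg = 624.3682 ng/min
624.3682 ng/min × 60 min/hr = 37462.09 ng/hr
Concentration = 18 mg ÷ 250 mL = 0.072 mg/mL = 72000 ng/mL
Rate = 37462.09 ng/hr ÷ 72000 ng/mL = 0.5203068 mL/hr
Volume infused so far = 0.5203068 mL/hr × 17.4 hr = 9.053339 mL
Volume remaining = 250 − 9.053339 = 240.9467 mL
New rate:
Dose = 27 ng/kg/min × 67.13636 kg = 1812.682 ng/min
1812.682 ng/min × 60 min/hr = 108760.9 ng/hr
Rate = 108760.9 ng/hr ÷ 72000 ng/mL = 1.510568 mL/hr
Time remaining = 240.9467 mL ÷ 1.510568 mL/hr = 159.5073 hr

159.5 hours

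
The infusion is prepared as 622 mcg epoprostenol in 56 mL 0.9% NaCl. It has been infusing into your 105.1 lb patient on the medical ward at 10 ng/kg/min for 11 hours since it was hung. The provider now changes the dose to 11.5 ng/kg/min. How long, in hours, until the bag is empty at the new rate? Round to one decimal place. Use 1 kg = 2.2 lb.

9.3 hours

Initial rate:
Weight = 105.1 lb ÷ 2.2 lb/kg = 47.77273 kg
Dose = 10 ng/kg/min × 47.77273 kg = 477.7273 ng/min
477.7273 ng/min × 60 min/hr = 28663.64 ng/hr
Concentration = 622 mcg ÷ 56 mL = 11.10714 mcg/mL = 11107.14 ng/mL
Rate = 28663.64 ng/hr ÷ 11107.14 ng/mL = 2.580649 mL/hr
Volume infused so far = 2.580649 mL/hr × 11 hr = 28.38714 mL
Volume remaining = 56 − 28.38714 = 27.61286 mL
New rate:
Dose = 11.5 ng/kg/min × 47.77273 kg = 549.3864 ng/min
549.3864 ng/min × 60 min/hr = 32963.18 ng/hr
Rate = 32963.18 ng/hr ÷ 11107.14 ng/mL = 2.967746 mL/hr
Time remaining = 27.61286 mL ÷ 2.967746 mL/hr = 9.30432 hr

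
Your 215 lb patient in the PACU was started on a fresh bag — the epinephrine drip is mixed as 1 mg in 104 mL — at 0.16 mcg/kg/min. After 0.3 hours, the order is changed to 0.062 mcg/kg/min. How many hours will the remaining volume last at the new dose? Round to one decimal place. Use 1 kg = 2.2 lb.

Initial rate:
Weight = 215 lb ÷ 2.2 lb/kg = 97.72727 kg
Dose = 0.16 mcg/kg/min × 97.72727 kg = 15.63636 mcg/min
15.63636 mcg/min × 60 min/hr = 938.1818 mcg/hr
Concentration = 1 mg ÷ 104 mL = 0.009615385 mg/mL = 9.615385 mcg/mL
Rate = 938.1818 mcg/hr ÷ 9.615385 mcg/mL = 97.57091 mL/hr
Volume infused so far = 97.57091 mL/hr × 0.3 hr = 29.27127 mL
Volume remaining = 104 − 29.27127 = 74.72873 mL
New rate:
Dose = 0.062 mcg/kg/min × 97.72727 kg = 6.059091 mcg/min
6.059091 mcg/min × 60 min/hr = 363.5455 mcg/hr
Rate = 363.5455 mcg/hr ÷ 9.615385 mcg/mL = 37.80873 mL/hr
Time remaining = 74.72873 mL ÷ 37.80873 mL/hr = 1.976494 hr

2.0 hours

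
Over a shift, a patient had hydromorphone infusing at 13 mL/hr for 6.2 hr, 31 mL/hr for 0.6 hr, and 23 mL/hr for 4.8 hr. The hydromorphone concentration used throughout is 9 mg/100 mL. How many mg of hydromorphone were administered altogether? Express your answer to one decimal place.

Concentration = 9 mg ÷ 100 mL = 0.09 mg/mL
Stage 1: 13 mL/hr × 6.2 hr = 80.6 mL → 80.6 mL × 0.09 mg/mL = 7.254 mg
Stage 2: 31 mL/hr × 0.6 hr = 18.6 mL → 18.6 mL × 0.09 mg/mL = 1.674 mg
Stage 3: 23 mL/hr × 4.8 hr = 110.4 mL → 110.4 mL × 0.09 mg/mL = 9.936 mg
Total = 7.254 + 1.674 + 9.936 = 18.864 mg

18.9 mg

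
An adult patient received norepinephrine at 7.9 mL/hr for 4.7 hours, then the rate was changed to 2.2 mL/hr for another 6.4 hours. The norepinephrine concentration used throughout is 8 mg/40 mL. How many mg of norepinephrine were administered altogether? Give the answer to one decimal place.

Concentration = 8 mg ÷ 40 mL = 0.2 mg/mL
Stage 1: 7.9 mL/hr × 4.7 hr = 37.13 mL → 37.13 mL × 0.2 mg/mL = 7.426 mg
Stage 2: 2.2 mL/hr × 6.4 hr = 14.08 mL → 14.08 mL × 0.2 mg/mL = 2.816 mg
Total = 7.426 + 2.816 = 10.242 mg

10.2 mg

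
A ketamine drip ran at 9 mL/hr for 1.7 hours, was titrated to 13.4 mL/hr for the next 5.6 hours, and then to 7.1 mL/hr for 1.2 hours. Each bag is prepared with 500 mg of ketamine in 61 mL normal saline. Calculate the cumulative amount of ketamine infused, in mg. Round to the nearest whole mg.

Concentration = 500 mg ÷ 61 mL = 8.196721 mg/mL
Stage 1: 9 mL/hr × 1.7 hr = 15.3 mL → 15.3 mL × 8.196721 mg/mL = 125.4098 mg
Stage 2: 13.4 mL/hr × 5.6 hr = 75.04 mL → 75.04 mL × 8.196721 mg/mL = 615.082 mg
Stage 3: 7.1 mL/hr × 1.2 hr = 8.52 mL → 8.52 mL × 8.196721 mg/mL = 69.83607 mg
Total = 125.4098 + 615.082 + 69.83607 = 810.3279 mg

810 mg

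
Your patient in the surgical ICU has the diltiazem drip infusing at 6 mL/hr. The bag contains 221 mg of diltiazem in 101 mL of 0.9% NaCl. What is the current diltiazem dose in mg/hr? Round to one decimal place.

13.1 mg/hr

Concentration = 221 mg ÷ 101 mL = 2.188119 mg/mL
Drug rate = 6 mL/hr × 2.188119 mg/mL = 13.12871 mg/hr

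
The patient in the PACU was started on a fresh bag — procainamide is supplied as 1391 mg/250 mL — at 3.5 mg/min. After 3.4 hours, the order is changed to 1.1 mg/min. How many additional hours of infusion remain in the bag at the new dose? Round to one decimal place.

Initial rate:
3.5 mg/min × 60 min/hr = 210 mg/hr
Concentration = 1391 mg ÷ 250 mL = 5.564 mg/mL
Rate = 210 mg/hr ÷ 5.564 mg/mL = 37.74263 mL/hr
Volume infused so far = 37.74263 mL/hr × 3.4 hr = 128.3249 mL
Volume remaining = 250 − 128.3249 = 121.6751 mL
New rate:
1.1 mg/min × 60 min/hr = 66 mg/hr
Rate = 66 mg/hr ÷ 5.564 mg/mL = 11.86197 mL/hr
Time remaining = 121.6751 mL ÷ 11.86197 mL/hr = 10.25758 hr

10.3 hours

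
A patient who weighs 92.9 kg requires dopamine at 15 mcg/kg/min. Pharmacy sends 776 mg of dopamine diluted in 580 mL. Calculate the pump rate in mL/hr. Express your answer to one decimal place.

Dose = 15 mcg/kg/min × 92.9 kg = 1393.5 mcg/min
1393.5 mcg/min × 60 min/hr = 83610 mcg/hr
Concentration = 776 mg ÷ 580 mL = 1.337931 mg/mL = 1337.931 mcg/mL
Rate = 83610 mcg/hr ÷ 1337.931 mcg/mL = 62.49201 mL/hr

62.5 mL/hr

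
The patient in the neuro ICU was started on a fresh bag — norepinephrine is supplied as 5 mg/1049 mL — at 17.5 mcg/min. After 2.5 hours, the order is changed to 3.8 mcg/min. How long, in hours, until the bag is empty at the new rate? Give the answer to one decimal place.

Initial rate:
17.5 mcg/min × 60 min/hr = 1050 mcg/hr
Concentration = 5 mg ÷ 1049 mL = 0.004766444 mg/mL = 4.766444 mcg/mL
Rate = 1050 mcg/hr ÷ 4.766444 mcg/mL = 220.29 mL/hr
Volume infused so far = 220.29 mL/hr × 2.5 hr = 550.725 mL
Volume remaining = 1049 − 550.725 = 498.275 mL
New rate:
3.8 mcg/min × 60 min/hr = 228 mcg/hr
Rate = 228 mcg/hr ÷ 4.766444 mcg/mL = 47.8344 mL/hr
Time remaining = 498.275 mL ÷ 47.8344 mL/hr = 10.41667 hr

10.4 hours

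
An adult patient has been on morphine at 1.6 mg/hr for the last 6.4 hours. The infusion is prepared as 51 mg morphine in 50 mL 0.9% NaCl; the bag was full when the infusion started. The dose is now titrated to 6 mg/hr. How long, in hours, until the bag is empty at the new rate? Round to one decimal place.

6.8 hours

Initial rate:
Concentration = 51 mg ÷ 50 mL = 1.02 mg/mL
Rate = 1.6 mg/hr ÷ 1.02 mg/mL = 1.568627 mL/hr
Volume infused so far = 1.568627 mL/hr × 6.4 hr = 10.03922 mL
Volume remaining = 50 − 10.03922 = 39.96078 mL
New rate:
Rate = 6 mg/hr ÷ 1.02 mg/mL = 5.882353 mL/hr
Time remaining = 39.96078 mL ÷ 5.882353 mL/hr = 6.793333 hr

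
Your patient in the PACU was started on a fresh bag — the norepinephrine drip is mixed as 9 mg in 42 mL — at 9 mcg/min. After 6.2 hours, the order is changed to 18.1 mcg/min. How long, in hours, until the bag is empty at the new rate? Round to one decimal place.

Initial rate:
9 mcg/min × 60 min/hr = 540 mcg/hr
Concentration = 9 mg ÷ 42 mL = 0.2142857 mg/mL = 214.2857 mcg/mL
Rate = 540 mcg/hr ÷ 214.2857 mcg/mL = 2.52 mL/hr
Volume infused so far = 2.52 mL/hr × 6.2 hr = 15.624 mL
Volume remaining = 42 − 15.624 = 26.376 mL
New rate:
18.1 mcg/min × 60 min/hr = 1086 mcg/hr
Rate = 1086 mcg/hr ÷ 214.2857 mcg/mL = 5.068 mL/hr
Time remaining = 26.376 mL ÷ 5.068 mL/hr = 5.20442 hr

5.2 hours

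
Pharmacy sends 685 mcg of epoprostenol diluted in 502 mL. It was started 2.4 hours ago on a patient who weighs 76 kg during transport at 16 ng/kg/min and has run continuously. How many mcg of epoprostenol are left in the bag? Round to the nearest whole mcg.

Dose = 16 ng/kg/min × 76 kg = 1216 ng/min
1216 ng/min × 60 min/hr = 72960 ng/hr
Concentration = 685 mcg ÷ 502 mL = 1.364542 mcg/mL = 1364.542 ng/mL
Rate = 72960 ng/hr ÷ 1364.542 ng/mL = 53.4685 mL/hr
Volume infused = 53.4685 mL/hr × 2.4 hr = 128.3244 mL
Volume remaining = 502 − 128.3244 = 373.6756 mL
Drug remaining = 373.6756 mL × 1364.542 ng/mL = 509896 ng = 509.896 mcg

510 mcg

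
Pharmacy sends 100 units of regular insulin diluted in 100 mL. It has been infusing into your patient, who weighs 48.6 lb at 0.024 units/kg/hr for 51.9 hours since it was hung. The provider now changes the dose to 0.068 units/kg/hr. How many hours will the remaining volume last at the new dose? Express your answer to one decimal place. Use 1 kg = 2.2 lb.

48.3 hours

Initial rate:
Weight = 48.6 lb ÷ 2.2 lb/kg = 22.09091 kg
Dose = 0.024 units/kg/hr × 22.09091 kg = 0.5301818 units/hr
Concentration = 100 units ÷ 100 mL = 1 units/mL
Rate = 0.5301818 units/hr ÷ 1 units/mL = 0.5301818 mL/hr
Volume infused so far = 0.5301818 mL/hr × 51.9 hr = 27.51644 mL
Volume remaining = 100 − 27.51644 = 72.48356 mL
New rate:
Dose = 0.068 units/kg/hr × 22.09091 kg = 1.502182 units/hr
Rate = 1.502182 units/hr ÷ 1 units/mL = 1.502182 mL/hr
Time remaining = 72.48356 mL ÷ 1.502182 mL/hr = 48.25219 hr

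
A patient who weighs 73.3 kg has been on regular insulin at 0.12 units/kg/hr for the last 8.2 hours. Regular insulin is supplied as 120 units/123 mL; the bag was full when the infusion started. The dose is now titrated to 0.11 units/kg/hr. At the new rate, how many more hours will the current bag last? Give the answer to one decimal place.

Initial rate:
Dose = 0.12 units/kg/hr × 73.3 kg = 8.796 units/hr
Concentration = 120 units ÷ 123 mL = 0.9756098 units/mL
Rate = 8.796 units/hr ÷ 0.9756098 units/mL = 9.0159 mL/hr
Volume infused so far = 9.0159 mL/hr × 8.2 hr = 73.93038 mL
Volume remaining = 123 − 73.93038 = 49.06962 mL
New rate:
Dose = 0.11 units/kg/hr × 73.3 kg = 8.063 units/hr
Rate = 8.063 units/hr ÷ 0.9756098 units/mL = 8.264575 mL/hr
Time remaining = 49.06962 mL ÷ 8.264575 mL/hr = 5.937343 hr

5.9 hours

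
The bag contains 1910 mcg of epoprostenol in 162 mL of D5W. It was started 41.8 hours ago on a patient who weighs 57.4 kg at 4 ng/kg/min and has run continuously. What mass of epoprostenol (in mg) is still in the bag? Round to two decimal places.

Dose = 4 ng/kg/min × 57.4 kg = 229.6 ng/min
229.6 ng/min × 60 min/hr = 13776 ng/hr
Concentration = 1910 mcg ÷ 162 mL = 11.79012 mcg/mL = 11790.12 ng/mL
Rate = 13776 ng/hr ÷ 11790.12 ng/mL = 1.168436 mL/hr
Volume infused = 1.168436 mL/hr × 41.8 hr = 48.84061 mL
Volume remaining = 162 − 48.84061 = 113.1594 mL
Drug remaining = 113.1594 mL × 11790.12 ng/mL = 1334163 ng = 1.334163 mg

1.33 mg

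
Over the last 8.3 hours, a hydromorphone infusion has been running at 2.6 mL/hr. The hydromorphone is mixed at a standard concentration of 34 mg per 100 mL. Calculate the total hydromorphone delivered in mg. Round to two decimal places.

7.34 mg

Concentration = 34 mg ÷ 100 mL = 0.34 mg/mL
Drug rate = 2.6 mL/hr × 0.34 mg/mL = 0.884 mg/hr
Total = 0.884 mg/hr × 8.3 hr = 7.3372 mg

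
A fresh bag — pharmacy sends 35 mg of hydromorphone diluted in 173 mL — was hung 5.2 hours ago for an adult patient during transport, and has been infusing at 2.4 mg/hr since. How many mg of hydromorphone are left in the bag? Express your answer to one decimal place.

22.5 mg

Concentration = 35 mg ÷ 173 mL = 0.2023121 mg/mL
Rate = 2.4 mg/hr ÷ 0.2023121 mg/mL = 11.86286 mL/hr
Volume infused = 11.86286 mL/hr × 5.2 hr = 61.68686 mL
Volume remaining = 173 − 61.68686 = 111.3131 mL
Drug remaining = 111.3131 mL × 0.2023121 mg/mL = 22.52 mg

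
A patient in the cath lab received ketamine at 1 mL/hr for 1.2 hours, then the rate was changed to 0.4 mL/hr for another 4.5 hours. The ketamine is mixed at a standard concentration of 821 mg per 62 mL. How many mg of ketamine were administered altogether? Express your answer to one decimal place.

39.7 mg

Concentration = 821 mg ÷ 62 mL = 13.24194 mg/mL
Stage 1: 1 mL/hr × 1.2 hr = 1.2 mL → 1.2 mL × 13.24194 mg/mL = 15.89032 mg
Stage 2: 0.4 mL/hr × 4.5 hr = 1.8 mL → 1.8 mL × 13.24194 mg/mL = 23.83548 mg
Total = 15.89032 + 23.83548 = 39.72581 mg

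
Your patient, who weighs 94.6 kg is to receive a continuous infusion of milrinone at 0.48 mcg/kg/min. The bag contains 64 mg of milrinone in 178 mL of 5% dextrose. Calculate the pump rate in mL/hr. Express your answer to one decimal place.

7.6 mL/hr

Dose = 0.48 mcg/kg/min × 94.6 kg = 45.408 mcg/min
45.408 mcg/min × 60 min/hr = 2724.48 mcg/hr
Concentration = 64 mg ÷ 178 mL = 0.3595506 mg/mL = 359.5506 mcg/mL
Rate = 2724.48 mcg/hr ÷ 359.5506 mcg/mL = 7.57746 mL/hr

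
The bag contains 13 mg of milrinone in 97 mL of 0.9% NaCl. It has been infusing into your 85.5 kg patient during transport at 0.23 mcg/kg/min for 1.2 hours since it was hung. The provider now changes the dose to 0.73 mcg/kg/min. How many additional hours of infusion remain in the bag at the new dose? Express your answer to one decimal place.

3.1 hours

Initial rate:
Dose = 0.23 mcg/kg/min × 85.5 kg = 19.665 mcg/min
19.665 mcg/min × 60 min/hr = 1179.9 mcg/hr
Concentration = 13 mg ÷ 97 mL = 0.1340206 mg/mL = 134.0206 mcg/mL
Rate = 1179.9 mcg/hr ÷ 134.0206 mcg/mL = 8.803869 mL/hr
Volume infused so far = 8.803869 mL/hr × 1.2 hr = 10.56464 mL
Volume remaining = 97 − 10.56464 = 86.43536 mL
New rate:
Dose = 0.73 mcg/kg/min × 85.5 kg = 62.415 mcg/min
62.415 mcg/min × 60 min/hr = 3744.9 mcg/hr
Rate = 3744.9 mcg/hr ÷ 134.0206 mcg/mL = 27.94272 mL/hr
Time remaining = 86.43536 mL ÷ 27.94272 mL/hr = 3.093306 hr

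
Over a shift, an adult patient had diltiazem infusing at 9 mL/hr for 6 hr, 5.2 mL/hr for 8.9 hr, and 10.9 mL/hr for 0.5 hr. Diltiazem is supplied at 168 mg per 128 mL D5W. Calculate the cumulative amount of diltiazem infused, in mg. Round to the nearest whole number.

139 mg

Concentration = 168 mg ÷ 128 mL = 1.3125 mg/mL
Stage 1: 9 mL/hr × 6 hr = 54 mL → 54 mL × 1.3125 mg/mL = 70.875 mg
Stage 2: 5.2 mL/hr × 8.9 hr = 46.28 mL → 46.28 mL × 1.3125 mg/mL = 60.7425 mg
Stage 3: 10.9 mL/hr × 0.5 hr = 5.45 mL → 5.45 mL × 1.3125 mg/mL = 7.153125 mg
Total = 70.875 + 60.7425 + 7.153125 = 138.7706 mg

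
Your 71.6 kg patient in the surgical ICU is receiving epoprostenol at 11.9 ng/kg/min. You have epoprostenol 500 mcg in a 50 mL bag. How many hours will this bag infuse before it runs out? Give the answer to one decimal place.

Dose = 11.9 ng/kg/min × 71.6 kg = 852.04 ng/min
852.04 ng/min × 60 min/hr = 51122.4 ng/hr
Concentration = 500 mcg ÷ 50 mL = 10 mcg/mL = 10000 ng/mL
Rate = 51122.4 ng/hr ÷ 10000 ng/mL = 5.11224 mL/hr
Duration = 50 mL ÷ 5.11224 mL/hr = 9.780448 hr

9.8 hours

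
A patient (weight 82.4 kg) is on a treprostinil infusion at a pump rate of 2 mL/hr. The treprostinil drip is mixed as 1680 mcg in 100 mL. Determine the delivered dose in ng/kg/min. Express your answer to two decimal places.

Concentration = 1680 mcg ÷ 100 mL = 16.8 mcg/mL = 16800 ng/mL
Drug rate = 2 mL/hr × 16800 ng/mL = 33600 ng/hr
33600 ng/hr ÷ 60 min/hr = 560 ng/min
560 ng/min ÷ 82.4 kg = 6.796117 ng/kg/min

6.80 ng/kg/min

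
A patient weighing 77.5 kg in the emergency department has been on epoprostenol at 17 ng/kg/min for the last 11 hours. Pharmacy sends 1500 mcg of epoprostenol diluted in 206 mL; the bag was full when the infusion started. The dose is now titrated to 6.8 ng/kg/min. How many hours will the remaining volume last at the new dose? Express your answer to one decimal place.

Initial rate:
Dose = 17 ng/kg/min × 77.5 kg = 1317.5 ng/min
1317.5 ng/min × 60 min/hr = 79050 ng/hr
Concentration = 1500 mcg ÷ 206 mL = 7.281553 mcg/mL = 7281.553 ng/mL
Rate = 79050 ng/hr ÷ 7281.553 ng/mL = 10.8562 mL/hr
Volume infused so far = 10.8562 mL/hr × 11 hr = 119.4182 mL
Volume remaining = 206 − 119.4182 = 86.5818 mL
New rate:
Dose = 6.8 ng/kg/min × 77.5 kg = 527 ng/min
527 ng/min × 60 min/hr = 31620 ng/hr
Rate = 31620 ng/hr ÷ 7281.553 ng/mL = 4.34248 mL/hr
Time remaining = 86.5818 mL ÷ 4.34248 mL/hr = 19.93833 hr

19.9 hours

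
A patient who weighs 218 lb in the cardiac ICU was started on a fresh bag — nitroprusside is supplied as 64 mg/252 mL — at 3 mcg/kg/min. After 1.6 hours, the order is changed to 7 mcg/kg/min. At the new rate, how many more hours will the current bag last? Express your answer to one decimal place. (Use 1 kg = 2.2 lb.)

0.9 hours

Initial rate:
Weight = 218 lb ÷ 2.2 lb/kg = 99.09091 kg
Dose = 3 mcg/kg/min × 99.09091 kg = 297.2727 mcg/min
297.2727 mcg/min × 60 min/hr = 17836.36 mcg/hr
Concentration = 64 mg ÷ 252 mL = 0.2539683 mg/mL = 253.9683 mcg/mL
Rate = 17836.36 mcg/hr ÷ 253.9683 mcg/mL = 70.23068 mL/hr
Volume infused so far = 70.23068 mL/hr × 1.6 hr = 112.3691 mL
Volume remaining = 252 − 112.3691 = 139.6309 mL
New rate:
Dose = 7 mcg/kg/min × 99.09091 kg = 693.6364 mcg/min
693.6364 mcg/min × 60 min/hr = 41618.18 mcg/hr
Rate = 41618.18 mcg/hr ÷ 253.9683 mcg/mL = 163.8716 mL/hr
Time remaining = 139.6309 mL ÷ 163.8716 mL/hr = 0.8520751 hr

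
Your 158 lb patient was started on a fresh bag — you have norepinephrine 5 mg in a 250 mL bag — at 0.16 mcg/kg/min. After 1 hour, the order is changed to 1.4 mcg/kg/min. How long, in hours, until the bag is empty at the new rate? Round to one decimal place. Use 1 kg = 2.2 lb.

Initial rate:
Weight = 158 lb ÷ 2.2 lb/kg = 71.81818 kg
Dose = 0.16 mcg/kg/min × 71.81818 kg = 11.49091 mcg/min
11.49091 mcg/min × 60 min/hr = 689.4545 mcg/hr
Concentration = 5 mg ÷ 250 mL = 0.02 mg/mL = 20 mcg/mL
Rate = 689.4545 mcg/hr ÷ 20 mcg/mL = 34.47273 mL/hr
Volume infused so far = 34.47273 mL/hr × 1 hr = 34.47273 mL
Volume remaining = 250 − 34.47273 = 215.5273 mL
New rate:
Dose = 1.4 mcg/kg/min × 71.81818 kg = 100.5455 mcg/min
100.5455 mcg/min × 60 min/hr = 6032.727 mcg/hr
Rate = 6032.727 mcg/hr ÷ 20 mcg/mL = 301.6364 mL/hr
Time remaining = 215.5273 mL ÷ 301.6364 mL/hr = 0.7145268 hr

0.7 hours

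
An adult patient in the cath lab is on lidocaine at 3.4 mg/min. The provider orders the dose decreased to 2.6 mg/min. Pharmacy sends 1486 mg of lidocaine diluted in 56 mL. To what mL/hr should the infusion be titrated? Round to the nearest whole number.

2.6 mg/min × 60 min/hr = 156 mg/hr
Concentration = 1486 mg ÷ 56 mL = 26.53571 mg/mL
Rate = 156 mg/hr ÷ 26.53571 mg/mL = 5.878869 mL/hr

6 mL/hr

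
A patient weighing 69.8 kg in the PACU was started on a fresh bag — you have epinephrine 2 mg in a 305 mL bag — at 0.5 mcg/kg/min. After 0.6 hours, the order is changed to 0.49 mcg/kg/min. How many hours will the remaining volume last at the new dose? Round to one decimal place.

Initial rate:
Dose = 0.5 mcg/kg/min × 69.8 kg = 34.9 mcg/min
34.9 mcg/min × 60 min/hr = 2094 mcg/hr
Concentration = 2 mg ÷ 305 mL = 0.006557377 mg/mL = 6.557377 mcg/mL
Rate = 2094 mcg/hr ÷ 6.557377 mcg/mL = 319.335 mL/hr
Volume infused so far = 319.335 mL/hr × 0.6 hr = 191.601 mL
Volume remaining = 305 − 191.601 = 113.399 mL
New rate:
Dose = 0.49 mcg/kg/min × 69.8 kg = 34.202 mcg/min
34.202 mcg/min × 60 min/hr = 2052.12 mcg/hr
Rate = 2052.12 mcg/hr ÷ 6.557377 mcg/mL = 312.9483 mL/hr
Time remaining = 113.399 mL ÷ 312.9483 mL/hr = 0.362357 hr

0.4 hours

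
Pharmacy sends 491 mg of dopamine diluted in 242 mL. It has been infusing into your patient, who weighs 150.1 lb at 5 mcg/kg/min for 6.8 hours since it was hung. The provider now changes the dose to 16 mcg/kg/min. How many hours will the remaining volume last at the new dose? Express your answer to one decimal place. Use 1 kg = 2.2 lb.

5.4 hours

Initial rate:
Weight = 150.1 lb ÷ 2.2 lb/kg = 68.22727 kg
Dose = 5 mcg/kg/min × 68.22727 kg = 341.1364 mcg/min
341.1364 mcg/min × 60 min/hr = 20468.18 mcg/hr
Concentration = 491 mg ÷ 242 mL = 2.028926 mg/mL = 2028.926 mcg/mL
Rate = 20468.18 mcg/hr ÷ 2028.926 mcg/mL = 10.08819 mL/hr
Volume infused so far = 10.08819 mL/hr × 6.8 hr = 68.59967 mL
Volume remaining = 242 − 68.59967 = 173.4003 mL
New rate:
Dose = 16 mcg/kg/min × 68.22727 kg = 1091.636 mcg/min
1091.636 mcg/min × 60 min/hr = 65498.18 mcg/hr
Rate = 65498.18 mcg/hr ÷ 2028.926 mcg/mL = 32.2822 mL/hr
Time remaining = 173.4003 mL ÷ 32.2822 mL/hr = 5.371391 hr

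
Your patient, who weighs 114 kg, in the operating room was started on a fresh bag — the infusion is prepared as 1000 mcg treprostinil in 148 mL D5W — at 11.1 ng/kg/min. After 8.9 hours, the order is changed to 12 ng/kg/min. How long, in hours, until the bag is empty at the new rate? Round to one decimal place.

4.0 hours

Initial rate:
Dose = 11.1 ng/kg/min × 114 kg = 1265.4 ng/min
1265.4 ng/min × 60 min/hr = 75924 ng/hr
Concentration = 1000 mcg ÷ 148 mL = 6.756757 mcg/mL = 6756.757 ng/mL
Rate = 75924 ng/hr ÷ 6756.757 ng/mL = 11.23675 mL/hr
Volume infused so far = 11.23675 mL/hr × 8.9 hr = 100.0071 mL
Volume remaining = 148 − 100.0071 = 47.99291 mL
New rate:
Dose = 12 ng/kg/min × 114 kg = 1368 ng/min
1368 ng/min × 60 min/hr = 82080 ng/hr
Rate = 82080 ng/hr ÷ 6756.757 ng/mL = 12.14784 mL/hr
Time remaining = 47.99291 mL ÷ 12.14784 mL/hr = 3.950736 hr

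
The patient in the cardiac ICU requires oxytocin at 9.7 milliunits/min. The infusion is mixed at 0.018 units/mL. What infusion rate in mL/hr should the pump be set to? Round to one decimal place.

9.7 milliunits/min × 60 min/hr = 582 milliunits/hr
Concentration = 0.018 units/mL = 18 milliunits/mL
Rate = 582 milliunits/hr ÷ 18 milliunits/mL = 32.33333 mL/hr

32.3 mL/hr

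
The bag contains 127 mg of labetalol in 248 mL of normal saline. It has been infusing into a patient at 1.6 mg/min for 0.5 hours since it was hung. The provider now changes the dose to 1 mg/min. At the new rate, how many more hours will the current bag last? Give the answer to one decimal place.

Initial rate:
1.6 mg/min × 60 min/hr = 96 mg/hr
Concentration = 127 mg ÷ 248 mL = 0.5120968 mg/mL
Rate = 96 mg/hr ÷ 0.5120968 mg/mL = 187.4646 mL/hr
Volume infused so far = 187.4646 mL/hr × 0.5 hr = 93.73228 mL
Volume remaining = 248 − 93.73228 = 154.2677 mL
New rate:
1 mg/min × 60 min/hr = 60 mg/hr
Rate = 60 mg/hr ÷ 0.5120968 mg/mL = 117.1654 mL/hr
Time remaining = 154.2677 mL ÷ 117.1654 mL/hr = 1.316667 hr

1.3 hours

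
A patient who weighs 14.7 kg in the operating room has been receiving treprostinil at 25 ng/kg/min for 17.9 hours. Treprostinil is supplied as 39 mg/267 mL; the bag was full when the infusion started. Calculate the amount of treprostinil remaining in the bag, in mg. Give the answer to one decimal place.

38.6 mg

Dose = 25 ng/kg/min × 14.7 kg = 367.5 ng/min
367.5 ng/min × 60 min/hr = 22050 ng/hr
Concentration = 39 mg ÷ 267 mL = 0.1460674 mg/mL = 146067.4 ng/mL
Rate = 22050 ng/hr ÷ 146067.4 ng/mL = 0.1509577 mL/hr
Volume infused = 0.1509577 mL/hr × 17.9 hr = 2.702143 mL
Volume remaining = 267 − 2.702143 = 264.2979 mL
Drug remaining = 264.2979 mL × 146067.4 ng/mL = 38605305 ng = 38.6053 mg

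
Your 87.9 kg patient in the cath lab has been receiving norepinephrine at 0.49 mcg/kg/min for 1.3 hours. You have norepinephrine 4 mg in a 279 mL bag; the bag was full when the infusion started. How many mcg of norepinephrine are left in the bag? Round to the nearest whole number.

640 mcg

Dose = 0.49 mcg/kg/min × 87.9 kg = 43.071 mcg/min
43.071 mcg/min × 60 min/hr = 2584.26 mcg/hr
Concentration = 4 mg ÷ 279 mL = 0.01433692 mg/mL = 14.33692 mcg/mL
Rate = 2584.26 mcg/hr ÷ 14.33692 mcg/mL = 180.2521 mL/hr
Volume infused = 180.2521 mL/hr × 1.3 hr = 234.3278 mL
Volume remaining = 279 − 234.3278 = 44.67222 mL
Drug remaining = 44.67222 mL × 14.33692 mcg/mL = 640.462 mcg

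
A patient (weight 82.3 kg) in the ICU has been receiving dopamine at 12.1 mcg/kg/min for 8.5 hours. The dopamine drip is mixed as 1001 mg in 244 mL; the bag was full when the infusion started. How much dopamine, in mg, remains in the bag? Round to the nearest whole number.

Dose = 12.1 mcg/kg/min × 82.3 kg = 995.83 mcg/min
995.83 mcg/min × 60 min/hr = 59749.8 mcg/hr
Concentration = 1001 mg ÷ 244 mL = 4.102459 mg/mL = 4102.459 mcg/mL
Rate = 59749.8 mcg/hr ÷ 4102.459 mcg/mL = 14.56439 mL/hr
Volume infused = 14.56439 mL/hr × 8.5 hr = 123.7973 mL
Volume remaining = 244 − 123.7973 = 120.2027 mL
Drug remaining = 120.2027 mL × 4102.459 mcg/mL = 493126.7 mcg = 493.1267 mg

493 mg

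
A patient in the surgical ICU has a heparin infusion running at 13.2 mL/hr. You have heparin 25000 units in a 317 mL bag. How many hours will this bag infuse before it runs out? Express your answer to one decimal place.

Duration = 317 mL ÷ 13.2 mL/hr = 24.01515 hr

24.0 hours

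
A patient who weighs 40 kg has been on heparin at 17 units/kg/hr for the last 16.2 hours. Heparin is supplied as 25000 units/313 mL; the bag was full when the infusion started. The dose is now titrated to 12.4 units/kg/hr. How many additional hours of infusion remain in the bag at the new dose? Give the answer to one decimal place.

Initial rate:
Dose = 17 units/kg/hr × 40 kg = 680 units/hr
Concentration = 25000 units ÷ 313 mL = 79.8722 units/mL
Rate = 680 units/hr ÷ 79.8722 units/mL = 8.5136 mL/hr
Volume infused so far = 8.5136 mL/hr × 16.2 hr = 137.9203 mL
Volume remaining = 313 − 137.9203 = 175.0797 mL
New rate:
Dose = 12.4 units/kg/hr × 40 kg = 496 units/hr
Rate = 496 units/hr ÷ 79.8722 units/mL = 6.20992 mL/hr
Time remaining = 175.0797 mL ÷ 6.20992 mL/hr = 28.19355 hr

28.2 hours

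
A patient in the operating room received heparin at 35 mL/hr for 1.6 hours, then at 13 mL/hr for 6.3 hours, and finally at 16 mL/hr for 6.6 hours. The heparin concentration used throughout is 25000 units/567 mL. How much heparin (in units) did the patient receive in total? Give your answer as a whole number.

Concentration = 25000 units ÷ 567 mL = 44.09171 units/mL
Stage 1: 35 mL/hr × 1.6 hr = 56 mL → 56 mL × 44.09171 units/mL = 2469.136 units
Stage 2: 13 mL/hr × 6.3 hr = 81.9 mL → 81.9 mL × 44.09171 units/mL = 3611.111 units
Stage 3: 16 mL/hr × 6.6 hr = 105.6 mL → 105.6 mL × 44.09171 units/mL = 4656.085 units
Total = 2469.136 + 3611.111 + 4656.085 = 10736.33 units

10736 units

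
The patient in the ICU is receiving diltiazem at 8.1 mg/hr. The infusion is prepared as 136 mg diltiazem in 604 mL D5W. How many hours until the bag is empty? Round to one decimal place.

16.8 hours

Concentration = 136 mg ÷ 604 mL = 0.2251656 mg/mL
Rate = 8.1 mg/hr ÷ 0.2251656 mg/mL = 35.97353 mL/hr
Duration = 604 mL ÷ 35.97353 mL/hr = 16.79012 hr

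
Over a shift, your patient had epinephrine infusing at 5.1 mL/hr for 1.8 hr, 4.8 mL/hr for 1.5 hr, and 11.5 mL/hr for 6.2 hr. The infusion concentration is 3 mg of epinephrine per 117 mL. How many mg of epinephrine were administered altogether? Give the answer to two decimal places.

Concentration = 3 mg ÷ 117 mL = 0.02564103 mg/mL
Stage 1: 5.1 mL/hr × 1.8 hr = 9.18 mL → 9.18 mL × 0.02564103 mg/mL = 0.2353846 mg
Stage 2: 4.8 mL/hr × 1.5 hr = 7.2 mL → 7.2 mL × 0.02564103 mg/mL = 0.1846154 mg
Stage 3: 11.5 mL/hr × 6.2 hr = 71.3 mL → 71.3 mL × 0.02564103 mg/mL = 1.828205 mg
Total = 0.2353846 + 0.1846154 + 1.828205 = 2.248205 mg

2.25 mg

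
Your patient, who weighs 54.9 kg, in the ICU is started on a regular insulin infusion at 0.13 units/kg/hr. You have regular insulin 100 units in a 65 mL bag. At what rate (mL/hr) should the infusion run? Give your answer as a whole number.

5 mL/hr

Dose = 0.13 units/kg/hr × 54.9 kg = 7.137 units/hr
Concentration = 100 units ÷ 65 mL = 1.538462 units/mL
Rate = 7.137 units/hr ÷ 1.538462 units/mL = 4.63905 mL/hr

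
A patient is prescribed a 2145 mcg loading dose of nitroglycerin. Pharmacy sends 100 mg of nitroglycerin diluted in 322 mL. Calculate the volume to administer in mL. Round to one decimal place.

6.9 mL

Concentration = 100 mg ÷ 322 mL = 0.310559 mg/mL = 310.559 mcg/mL
Volume = 2145 mcg ÷ 310.559 mcg/mL = 6.9069 mL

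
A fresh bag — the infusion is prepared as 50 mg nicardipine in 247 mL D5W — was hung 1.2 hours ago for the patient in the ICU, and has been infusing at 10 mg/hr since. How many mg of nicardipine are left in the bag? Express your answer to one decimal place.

Concentration = 50 mg ÷ 247 mL = 0.2024291 mg/mL
Rate = 10 mg/hr ÷ 0.2024291 mg/mL = 49.4 mL/hr
Volume infused = 49.4 mL/hr × 1.2 hr = 59.28 mL
Volume remaining = 247 − 59.28 = 187.72 mL
Drug remaining = 187.72 mL × 0.2024291 mg/mL = 38 mg

38.0 mg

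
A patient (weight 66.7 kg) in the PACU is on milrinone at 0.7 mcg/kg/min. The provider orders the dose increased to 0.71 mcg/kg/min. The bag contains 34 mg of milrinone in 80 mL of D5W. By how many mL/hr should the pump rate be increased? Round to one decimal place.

0.1 mL/hr

At the current dose:
Dose = 0.7 mcg/kg/min × 66.7 kg = 46.69 mcg/min
46.69 mcg/min × 60 min/hr = 2801.4 mcg/hr
Concentration = 34 mg ÷ 80 mL = 0.425 mg/mL = 425 mcg/mL
Rate = 2801.4 mcg/hr ÷ 425 mcg/mL = 6.591529 mL/hr
At the new dose:
Dose = 0.71 mcg/kg/min × 66.7 kg = 47.357 mcg/min
47.357 mcg/min × 60 min/hr = 2841.42 mcg/hr
Rate = 2841.42 mcg/hr ÷ 425 mcg/mL = 6.685694 mL/hr
Change = 6.685694 − 6.591529 = 0.09416471 mL/hr → 0.09416471 mL/hr increase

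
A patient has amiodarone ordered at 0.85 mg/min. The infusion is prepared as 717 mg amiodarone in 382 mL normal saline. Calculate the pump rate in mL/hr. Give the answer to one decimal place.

0.85 mg/min × 60 min/hr = 51 mg/hr
Concentration = 717 mg ÷ 382 mL = 1.876963 mg/mL
Rate = 51 mg/hr ÷ 1.876963 mg/mL = 27.17155 mL/hr

27.2 mL/hr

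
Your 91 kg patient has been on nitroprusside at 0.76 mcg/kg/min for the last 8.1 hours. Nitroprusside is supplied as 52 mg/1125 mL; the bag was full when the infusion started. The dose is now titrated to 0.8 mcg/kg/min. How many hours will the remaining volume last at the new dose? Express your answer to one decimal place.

Initial rate:
Dose = 0.76 mcg/kg/min × 91 kg = 69.16 mcg/min
69.16 mcg/min × 60 min/hr = 4149.6 mcg/hr
Concentration = 52 mg ÷ 1125 mL = 0.04622222 mg/mL = 46.22222 mcg/mL
Rate = 4149.6 mcg/hr ÷ 46.22222 mcg/mL = 89.775 mL/hr
Volume infused so far = 89.775 mL/hr × 8.1 hr = 727.1775 mL
Volume remaining = 1125 − 727.1775 = 397.8225 mL
New rate:
Dose = 0.8 mcg/kg/min × 91 kg = 72.8 mcg/min
72.8 mcg/min × 60 min/hr = 4368 mcg/hr
Rate = 4368 mcg/hr ÷ 46.22222 mcg/mL = 94.5 mL/hr
Time remaining = 397.8225 mL ÷ 94.5 mL/hr = 4.209762 hr

4.2 hours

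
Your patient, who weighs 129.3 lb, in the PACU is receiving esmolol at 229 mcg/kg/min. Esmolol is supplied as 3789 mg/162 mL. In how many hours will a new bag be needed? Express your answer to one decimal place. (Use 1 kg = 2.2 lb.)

Weight = 129.3 lb ÷ 2.2 lb/kg = 58.77273 kg
Dose = 229 mcg/kg/min × 58.77273 kg = 13458.95 mcg/min
13458.95 mcg/min × 60 min/hr = 807537.3 mcg/hr
Concentration = 3789 mg ÷ 162 mL = 23.38889 mg/mL = 23388.89 mcg/mL
Rate = 807537.3 mcg/hr ÷ 23388.89 mcg/mL = 34.52653 mL/hr
Duration = 162 mL ÷ 34.52653 mL/hr = 4.692043 hr

4.7 hours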